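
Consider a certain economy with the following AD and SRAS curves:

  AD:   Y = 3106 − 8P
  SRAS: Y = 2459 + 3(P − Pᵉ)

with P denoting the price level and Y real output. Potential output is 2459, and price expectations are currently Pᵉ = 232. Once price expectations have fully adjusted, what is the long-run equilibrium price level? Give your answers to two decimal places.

Short run: with Pᵉ = 232, SRAS is Y = 1763 + 3P. Setting AD = SRAS gives 1343 = 11P, so P = 122.09 and Y = 3106 − 8P = 2129.27.
Output 2129.27 is below potential 2459, so over time expected prices fall and SRAS shifts right until Y returns to 2459.
Long run: Y = 2459 on the AD curve gives 2459 = 3106 − 8P, so P = 80.88.

Long-run P = 80.88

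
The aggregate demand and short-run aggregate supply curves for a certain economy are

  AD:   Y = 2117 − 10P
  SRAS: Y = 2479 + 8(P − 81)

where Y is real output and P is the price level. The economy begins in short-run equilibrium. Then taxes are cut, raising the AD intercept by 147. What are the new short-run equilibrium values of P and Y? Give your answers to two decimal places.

P = 24.06, Y = 2023.44

This is a positive demand shock: AD shifts right.
New AD: Y = 2264 − 10P.
SRAS can be written Y = 1831 + 8P.
Set AD = SRAS: 2264 − 10P = 1831 + 8P, so 433 = 18P and P = 24.06.
Substituting into AD, Y = 2023.44.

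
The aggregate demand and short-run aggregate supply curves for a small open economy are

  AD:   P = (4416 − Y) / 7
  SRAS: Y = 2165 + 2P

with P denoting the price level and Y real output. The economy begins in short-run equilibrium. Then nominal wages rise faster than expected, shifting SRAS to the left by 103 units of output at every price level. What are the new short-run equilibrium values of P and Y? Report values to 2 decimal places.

This is a negative supply shock: SRAS shifts left.
New SRAS: Y = 2062 + 2P.
Set AD = SRAS: 4416 − 7P = 2062 + 2P, so 2354 = 9P and P = 261.56.
Substituting into AD, Y = 2585.11.

P = 261.56, Y = 2585.11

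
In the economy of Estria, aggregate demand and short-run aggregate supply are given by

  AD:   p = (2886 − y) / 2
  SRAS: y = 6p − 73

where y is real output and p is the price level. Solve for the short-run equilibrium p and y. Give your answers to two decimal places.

p = 369.88, y = 2146.25

Rearrange AD to y = 2886 − 2p.
Set AD = SRAS: 2886 − 2p = 6p − 73, so 2959 = 8p and p = 369.88.
Substituting into AD, y = 2886 − 2p = 2146.25.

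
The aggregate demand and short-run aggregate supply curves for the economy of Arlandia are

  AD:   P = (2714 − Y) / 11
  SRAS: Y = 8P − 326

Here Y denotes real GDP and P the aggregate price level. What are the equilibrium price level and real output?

P = 160, Y = 954

Rearrange AD to Y = 2714 − 11P.
Set AD = SRAS: 2714 − 11P = 8P − 326, so 3040 = 19P and P = 160.
Then Y = 2714 − 11·160 = 954.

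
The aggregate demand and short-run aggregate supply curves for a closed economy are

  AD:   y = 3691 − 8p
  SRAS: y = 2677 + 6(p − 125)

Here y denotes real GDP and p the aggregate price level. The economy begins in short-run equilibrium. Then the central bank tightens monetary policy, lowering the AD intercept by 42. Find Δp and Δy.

Δp = -3, Δy = -18

This is a negative demand shock: AD shifts left.
New AD: y = 3649 − 8p.
SRAS can be written y = 1927 + 6p.
Set AD = SRAS: 3649 − 8p = 1927 + 6p, so 1722 = 14p and p = 123.
y = 3649 − 8·123 = 2665.
Initially p = 126, y = 2683, so Δp = -3 and Δy = -18.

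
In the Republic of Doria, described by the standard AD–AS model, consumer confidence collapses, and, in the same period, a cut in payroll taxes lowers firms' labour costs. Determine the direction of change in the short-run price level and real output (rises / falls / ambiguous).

Price level: falls; output: ambiguous

The first event is a negative demand shock: AD shifts left, which by itself pushes P down and Y down.
The second is a favourable supply shock: SRAS shifts right, which by itself pushes P down and Y up.
Both shocks push P down, so P falls. The two shocks push Y in opposite directions, so the effect on Y is ambiguous.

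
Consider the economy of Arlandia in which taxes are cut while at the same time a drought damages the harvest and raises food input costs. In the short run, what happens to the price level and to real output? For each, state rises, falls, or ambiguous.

The first event is a positive demand shock: AD shifts right, which by itself pushes P up and Y up.
The second is an adverse supply shock: SRAS shifts left, which by itself pushes P up and Y down.
Both shocks push P up, so P rises. The two shocks push Y in opposite directions, so the effect on Y is ambiguous.

Price level: rises; output: ambiguous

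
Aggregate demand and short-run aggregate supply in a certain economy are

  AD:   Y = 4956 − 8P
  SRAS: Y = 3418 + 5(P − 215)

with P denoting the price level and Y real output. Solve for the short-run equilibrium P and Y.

Write SRAS as Y = 3418 + 5P − 1075 = 2343 + 5P.
Set AD = SRAS: 4956 − 8P = 2343 + 5P, so 2613 = 13P and P = 201.
Then Y = 4956 − 8·201 = 3348.

P = 201, Y = 3348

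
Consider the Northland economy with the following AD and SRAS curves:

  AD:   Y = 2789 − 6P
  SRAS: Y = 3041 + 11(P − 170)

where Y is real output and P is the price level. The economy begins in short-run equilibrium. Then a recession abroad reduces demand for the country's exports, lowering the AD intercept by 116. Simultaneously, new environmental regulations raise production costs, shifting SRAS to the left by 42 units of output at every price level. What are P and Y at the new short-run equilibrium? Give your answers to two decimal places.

After both shocks: AD is Y = 2673 − 6P and SRAS is Y = 1129 + 11P.
Setting them equal: 1544 = 17P, so P = 90.82.
Substituting into AD, Y = 2128.06.

P = 90.82, Y = 2128.06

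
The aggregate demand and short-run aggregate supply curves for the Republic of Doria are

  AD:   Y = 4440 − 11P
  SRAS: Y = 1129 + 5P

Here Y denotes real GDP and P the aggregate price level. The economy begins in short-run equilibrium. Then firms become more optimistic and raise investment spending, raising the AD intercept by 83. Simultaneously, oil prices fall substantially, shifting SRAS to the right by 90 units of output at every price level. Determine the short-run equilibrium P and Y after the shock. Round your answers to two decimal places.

P = 206.50, Y = 2251.50

After both shocks: AD is Y = 4523 − 11P and SRAS is Y = 1219 + 5P.
Setting them equal: 3304 = 16P, so P = 206.50.
Substituting into AD, Y = 2251.50.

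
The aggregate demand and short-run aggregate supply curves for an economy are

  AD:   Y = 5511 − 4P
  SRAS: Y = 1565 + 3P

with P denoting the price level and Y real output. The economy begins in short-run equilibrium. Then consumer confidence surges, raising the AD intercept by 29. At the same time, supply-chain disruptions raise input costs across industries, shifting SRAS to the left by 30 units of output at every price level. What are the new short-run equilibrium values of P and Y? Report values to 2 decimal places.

P = 572.14, Y = 3251.43

After both shocks: AD is Y = 5540 − 4P and SRAS is Y = 1535 + 3P.
Setting them equal: 4005 = 7P, so P = 572.14.
Substituting into AD, Y = 3251.43.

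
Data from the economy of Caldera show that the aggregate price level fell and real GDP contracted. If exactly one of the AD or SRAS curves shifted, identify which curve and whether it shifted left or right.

P fell and Y fell. An AD shift moves P and Y in the same direction; an SRAS shift moves them in opposite directions.
Here P and Y moved in the same direction, so the AD curve shifted.
Since Y fell, AD shifted left.

AD shifted left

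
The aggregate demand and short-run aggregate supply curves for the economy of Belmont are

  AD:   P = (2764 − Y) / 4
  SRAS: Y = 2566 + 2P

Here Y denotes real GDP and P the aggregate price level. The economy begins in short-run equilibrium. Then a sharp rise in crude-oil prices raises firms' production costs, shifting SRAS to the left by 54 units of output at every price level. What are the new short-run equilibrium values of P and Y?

This is a negative supply shock: SRAS shifts left.
New SRAS: Y = 2512 + 2P.
Set AD = SRAS: 2764 − 4P = 2512 + 2P, so 252 = 6P and P = 42.
Y = 2764 − 4·42 = 2596.

P = 42, Y = 2596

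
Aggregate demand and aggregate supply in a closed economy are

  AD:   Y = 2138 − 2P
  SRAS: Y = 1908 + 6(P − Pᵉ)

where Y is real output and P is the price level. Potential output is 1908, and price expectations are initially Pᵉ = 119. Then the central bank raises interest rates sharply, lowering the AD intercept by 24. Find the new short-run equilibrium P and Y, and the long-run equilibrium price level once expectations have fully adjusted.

Short run: P = 115, Y = 1884. Long run: P = 103.

AD shifts left: new AD is Y = 2114 − 2P. With Pᵉ = 119, SRAS is Y = 1194 + 6P.
Short run: 2114 − 2P = 1194 + 6P gives 920 = 8P, so P = 115 and Y = 2114 − 2·115 = 1884.
Y = 1884 is below potential 1908; expectations adjust and SRAS shifts right until Y = 1908.
Long run: on the new AD curve, 1908 = 2114 − 2P gives P = 103.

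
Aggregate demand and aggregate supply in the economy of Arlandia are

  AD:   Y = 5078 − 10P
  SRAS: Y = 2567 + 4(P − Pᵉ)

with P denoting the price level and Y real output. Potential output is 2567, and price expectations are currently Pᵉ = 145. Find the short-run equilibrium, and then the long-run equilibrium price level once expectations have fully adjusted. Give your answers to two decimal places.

Short run: P = 220.79, Y = 2870.14. Long run: P = 251.10.

Short run: with Pᵉ = 145, SRAS is Y = 1987 + 4P. Setting AD = SRAS gives 3091 = 14P, so P = 220.79 and Y = 5078 − 10P = 2870.14.
Output 2870.14 is above potential 2567, so over time expected prices rise and SRAS shifts left until Y returns to 2567.
Long run: Y = 2567 on the AD curve gives 2567 = 5078 − 10P, so P = 251.10.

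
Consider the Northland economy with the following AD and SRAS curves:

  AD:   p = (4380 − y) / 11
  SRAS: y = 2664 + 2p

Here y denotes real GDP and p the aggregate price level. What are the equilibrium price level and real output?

Rearrange AD to y = 4380 − 11p.
Set AD = SRAS: 4380 − 11p = 2664 + 2p, so 1716 = 13p and p = 132.
Then y = 4380 − 11·132 = 2928.

p = 132, y = 2928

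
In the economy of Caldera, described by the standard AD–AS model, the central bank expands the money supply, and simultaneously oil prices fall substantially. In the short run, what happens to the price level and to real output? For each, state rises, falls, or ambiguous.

Price level: ambiguous; output: rises

The first event is a positive demand shock: AD shifts right, which by itself pushes P up and Y up.
The second is a favourable supply shock: SRAS shifts right, which by itself pushes P down and Y up.
The two shocks push P in opposite directions, so the effect on P is ambiguous. Both shocks push Y up, so Y rises.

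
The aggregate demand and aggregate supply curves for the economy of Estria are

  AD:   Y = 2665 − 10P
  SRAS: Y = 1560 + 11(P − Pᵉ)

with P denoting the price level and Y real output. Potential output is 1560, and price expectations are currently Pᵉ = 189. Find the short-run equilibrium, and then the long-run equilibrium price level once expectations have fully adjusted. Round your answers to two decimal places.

Short run: P = 151.62, Y = 1148.81. Long run: P = 110.50.

Short run: with Pᵉ = 189, SRAS is Y = 11P − 519. Setting AD = SRAS gives 3184 = 21P, so P = 151.62 and Y = 2665 − 10P = 1148.81.
Output 1148.81 is below potential 1560, so over time expected prices fall and SRAS shifts right until Y returns to 1560.
Long run: Y = 1560 on the AD curve gives 1560 = 2665 − 10P, so P = 110.50.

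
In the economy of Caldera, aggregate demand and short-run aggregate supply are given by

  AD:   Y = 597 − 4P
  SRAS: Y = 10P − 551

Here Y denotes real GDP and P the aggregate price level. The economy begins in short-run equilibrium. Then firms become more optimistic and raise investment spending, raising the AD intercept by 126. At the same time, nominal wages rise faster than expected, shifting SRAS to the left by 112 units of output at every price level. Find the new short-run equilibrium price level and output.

P = 99, Y = 327

After both shocks: AD is Y = 723 − 4P and SRAS is Y = 10P − 663.
Setting them equal: 1386 = 14P, so P = 99.
Y = 723 − 4·99 = 327.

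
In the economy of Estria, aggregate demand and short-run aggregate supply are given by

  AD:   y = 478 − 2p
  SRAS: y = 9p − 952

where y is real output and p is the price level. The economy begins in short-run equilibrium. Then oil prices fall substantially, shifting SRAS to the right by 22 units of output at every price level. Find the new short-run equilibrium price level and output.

This is a positive supply shock: SRAS shifts right.
New SRAS: y = 9p − 930.
Set AD = SRAS: 478 − 2p = 9p − 930, so 1408 = 11p and p = 128.
y = 478 − 2·128 = 222.

p = 128, y = 222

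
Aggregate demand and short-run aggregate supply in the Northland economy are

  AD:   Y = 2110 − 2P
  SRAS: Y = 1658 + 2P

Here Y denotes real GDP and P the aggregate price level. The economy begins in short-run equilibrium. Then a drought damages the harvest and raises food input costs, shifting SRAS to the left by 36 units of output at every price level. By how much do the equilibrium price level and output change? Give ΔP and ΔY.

This is a negative supply shock: SRAS shifts left.
New SRAS: Y = 1622 + 2P.
Set AD = SRAS: 2110 − 2P = 1622 + 2P, so 488 = 4P and P = 122.
Y = 2110 − 2·122 = 1866.
Initially P = 113, Y = 1884, so ΔP = +9 and ΔY = -18.

ΔP = +9, ΔY = -18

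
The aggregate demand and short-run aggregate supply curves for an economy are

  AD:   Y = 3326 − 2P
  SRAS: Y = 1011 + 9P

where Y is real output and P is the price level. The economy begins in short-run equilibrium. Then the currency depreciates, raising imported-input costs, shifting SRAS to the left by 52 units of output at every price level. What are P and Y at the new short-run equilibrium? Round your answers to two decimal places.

This is a negative supply shock: SRAS shifts left.
New SRAS: Y = 959 + 9P.
Set AD = SRAS: 3326 − 2P = 959 + 9P, so 2367 = 11P and P = 215.18.
Substituting into AD, Y = 2895.64.

P = 215.18, Y = 2895.64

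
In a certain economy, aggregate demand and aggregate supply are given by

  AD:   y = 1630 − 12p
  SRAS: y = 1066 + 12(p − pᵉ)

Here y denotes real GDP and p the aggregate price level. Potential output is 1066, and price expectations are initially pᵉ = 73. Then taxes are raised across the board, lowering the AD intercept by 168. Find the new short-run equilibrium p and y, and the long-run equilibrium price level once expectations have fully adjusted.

Short run: p = 53, y = 826. Long run: p = 33.

AD shifts left: new AD is y = 1462 − 12p. With pᵉ = 73, SRAS is y = 190 + 12p.
Short run: 1462 − 12p = 190 + 12p gives 1272 = 24p, so p = 53 and y = 1462 − 12·53 = 826.
y = 826 is below potential 1066; expectations adjust and SRAS shifts right until y = 1066.
Long run: on the new AD curve, 1066 = 1462 − 12p gives p = 33.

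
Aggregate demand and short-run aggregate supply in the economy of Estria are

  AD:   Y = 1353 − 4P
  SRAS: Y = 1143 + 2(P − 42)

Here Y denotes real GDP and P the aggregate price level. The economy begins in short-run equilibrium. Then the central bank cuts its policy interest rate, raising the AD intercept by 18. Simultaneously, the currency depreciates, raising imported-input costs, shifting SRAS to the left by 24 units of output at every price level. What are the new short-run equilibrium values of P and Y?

P = 56, Y = 1147

After both shocks: AD is Y = 1371 − 4P and SRAS is Y = 1035 + 2P.
Setting them equal: 336 = 6P, so P = 56.
Y = 1371 − 4·56 = 1147.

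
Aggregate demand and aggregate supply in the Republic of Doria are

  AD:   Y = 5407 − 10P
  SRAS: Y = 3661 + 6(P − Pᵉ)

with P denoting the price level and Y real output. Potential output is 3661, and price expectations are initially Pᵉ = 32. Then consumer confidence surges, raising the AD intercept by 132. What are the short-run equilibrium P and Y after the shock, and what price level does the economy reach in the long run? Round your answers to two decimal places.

Short run: P = 129.38, Y = 4245.25. Long run: P = 187.80.

AD shifts right: new AD is Y = 5539 − 10P. With Pᵉ = 32, SRAS is Y = 3469 + 6P.
Short run: 5539 − 10P = 3469 + 6P gives 2070 = 16P, so P = 129.38 and Y = 5539 − 10P = 4245.25.
Y = 4245.25 is above potential 3661; expectations adjust and SRAS shifts left until Y = 3661.
Long run: on the new AD curve, 3661 = 5539 − 10P gives P = 187.80.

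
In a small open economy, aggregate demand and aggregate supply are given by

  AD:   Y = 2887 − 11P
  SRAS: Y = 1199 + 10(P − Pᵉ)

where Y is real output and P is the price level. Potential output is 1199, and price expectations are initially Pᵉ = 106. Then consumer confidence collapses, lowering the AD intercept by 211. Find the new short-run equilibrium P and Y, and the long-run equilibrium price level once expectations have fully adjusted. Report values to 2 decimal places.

Short run: P = 120.81, Y = 1347.10. Long run: P = 134.27.

AD shifts left: new AD is Y = 2676 − 11P. With Pᵉ = 106, SRAS is Y = 139 + 10P.
Short run: 2676 − 11P = 139 + 10P gives 2537 = 21P, so P = 120.81 and Y = 2676 − 11P = 1347.10.
Y = 1347.10 is above potential 1199; expectations adjust and SRAS shifts left until Y = 1199.
Long run: on the new AD curve, 1199 = 2676 − 11P gives P = 134.27.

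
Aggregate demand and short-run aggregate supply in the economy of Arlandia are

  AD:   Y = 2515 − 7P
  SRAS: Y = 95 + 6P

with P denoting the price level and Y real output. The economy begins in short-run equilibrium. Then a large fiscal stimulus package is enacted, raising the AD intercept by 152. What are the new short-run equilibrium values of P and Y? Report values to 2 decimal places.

P = 197.85, Y = 1282.08

This is a positive demand shock: AD shifts right.
New AD: Y = 2667 − 7P.
Set AD = SRAS: 2667 − 7P = 95 + 6P, so 2572 = 13P and P = 197.85.
Substituting into AD, Y = 1282.08.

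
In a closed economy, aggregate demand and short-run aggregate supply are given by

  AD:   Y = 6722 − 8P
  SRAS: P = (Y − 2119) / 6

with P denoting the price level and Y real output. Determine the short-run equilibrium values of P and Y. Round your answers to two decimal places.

P = 328.79, Y = 4091.71

Rearrange SRAS to Y = 2119 + 6P.
Set AD = SRAS: 6722 − 8P = 2119 + 6P, so 4603 = 14P and P = 328.79.
Substituting into AD, Y = 6722 − 8P = 4091.71.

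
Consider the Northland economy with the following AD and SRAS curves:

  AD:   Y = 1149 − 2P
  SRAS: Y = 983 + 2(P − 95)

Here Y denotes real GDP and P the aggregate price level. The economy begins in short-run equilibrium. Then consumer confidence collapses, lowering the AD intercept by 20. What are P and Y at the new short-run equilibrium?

This is a negative demand shock: AD shifts left.
New AD: Y = 1129 − 2P.
SRAS can be written Y = 793 + 2P.
Set AD = SRAS: 1129 − 2P = 793 + 2P, so 336 = 4P and P = 84.
Y = 1129 − 2·84 = 961.

P = 84, Y = 961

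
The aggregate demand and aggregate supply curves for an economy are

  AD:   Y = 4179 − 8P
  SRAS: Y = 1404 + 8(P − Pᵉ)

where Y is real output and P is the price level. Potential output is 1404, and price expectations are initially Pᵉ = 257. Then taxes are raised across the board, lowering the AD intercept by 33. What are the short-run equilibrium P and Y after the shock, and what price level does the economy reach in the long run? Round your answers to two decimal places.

Short run: P = 299.88, Y = 1747.00. Long run: P = 342.75.

AD shifts left: new AD is Y = 4146 − 8P. With Pᵉ = 257, SRAS is Y = 8P − 652.
Short run: 4146 − 8P = 8P − 652 gives 4798 = 16P, so P = 299.88 and Y = 4146 − 8P = 1747.00.
Y = 1747.00 is above potential 1404; expectations adjust and SRAS shifts left until Y = 1404.
Long run: on the new AD curve, 1404 = 4146 − 8P gives P = 342.75.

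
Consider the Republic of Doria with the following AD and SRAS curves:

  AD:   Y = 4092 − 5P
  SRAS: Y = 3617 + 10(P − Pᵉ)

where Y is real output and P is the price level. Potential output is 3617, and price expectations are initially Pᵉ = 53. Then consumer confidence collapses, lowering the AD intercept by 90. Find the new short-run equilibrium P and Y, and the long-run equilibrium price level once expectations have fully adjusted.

AD shifts left: new AD is Y = 4002 − 5P. With Pᵉ = 53, SRAS is Y = 3087 + 10P.
Short run: 4002 − 5P = 3087 + 10P gives 915 = 15P, so P = 61 and Y = 4002 − 5·61 = 3697.
Y = 3697 is above potential 3617; expectations adjust and SRAS shifts left until Y = 3617.
Long run: on the new AD curve, 3617 = 4002 − 5P gives P = 77.

Short run: P = 61, Y = 3697. Long run: P = 77.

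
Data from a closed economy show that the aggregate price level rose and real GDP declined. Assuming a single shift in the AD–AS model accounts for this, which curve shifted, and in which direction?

SRAS shifted left

P rose and Y fell. An AD shift moves P and Y in the same direction; an SRAS shift moves them in opposite directions.
Here P and Y moved in opposite directions, so the SRAS curve shifted.
Since Y fell, SRAS shifted left.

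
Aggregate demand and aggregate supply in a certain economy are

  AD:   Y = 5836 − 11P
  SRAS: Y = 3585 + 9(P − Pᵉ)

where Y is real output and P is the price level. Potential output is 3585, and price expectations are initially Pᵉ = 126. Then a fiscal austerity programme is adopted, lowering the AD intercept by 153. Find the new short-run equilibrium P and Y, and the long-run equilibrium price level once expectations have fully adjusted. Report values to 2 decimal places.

Short run: P = 161.60, Y = 3905.40. Long run: P = 190.73.

AD shifts left: new AD is Y = 5683 − 11P. With Pᵉ = 126, SRAS is Y = 2451 + 9P.
Short run: 5683 − 11P = 2451 + 9P gives 3232 = 20P, so P = 161.60 and Y = 5683 − 11P = 3905.40.
Y = 3905.40 is above potential 3585; expectations adjust and SRAS shifts left until Y = 3585.
Long run: on the new AD curve, 3585 = 5683 − 11P gives P = 190.73.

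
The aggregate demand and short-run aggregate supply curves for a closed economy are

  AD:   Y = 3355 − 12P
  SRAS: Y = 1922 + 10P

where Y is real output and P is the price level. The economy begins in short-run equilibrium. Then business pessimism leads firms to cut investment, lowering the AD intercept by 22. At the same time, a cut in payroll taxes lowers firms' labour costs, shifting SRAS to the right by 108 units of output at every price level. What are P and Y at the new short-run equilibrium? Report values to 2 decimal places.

After both shocks: AD is Y = 3333 − 12P and SRAS is Y = 2030 + 10P.
Setting them equal: 1303 = 22P, so P = 59.23.
Substituting into AD, Y = 2622.27.

P = 59.23, Y = 2622.27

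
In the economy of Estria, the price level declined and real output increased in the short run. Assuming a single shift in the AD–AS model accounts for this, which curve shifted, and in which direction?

P fell and Y rose. An AD shift moves P and Y in the same direction; an SRAS shift moves them in opposite directions.
Here P and Y moved in opposite directions, so the SRAS curve shifted.
Since Y rose, SRAS shifted right.

SRAS shifted right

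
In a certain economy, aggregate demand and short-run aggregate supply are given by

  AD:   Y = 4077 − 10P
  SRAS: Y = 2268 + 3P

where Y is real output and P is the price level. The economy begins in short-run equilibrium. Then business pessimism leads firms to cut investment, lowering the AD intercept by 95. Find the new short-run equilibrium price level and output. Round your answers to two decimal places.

This is a negative demand shock: AD shifts left.
New AD: Y = 3982 − 10P.
Set AD = SRAS: 3982 − 10P = 2268 + 3P, so 1714 = 13P and P = 131.85.
Substituting into AD, Y = 2663.54.

P = 131.85, Y = 2663.54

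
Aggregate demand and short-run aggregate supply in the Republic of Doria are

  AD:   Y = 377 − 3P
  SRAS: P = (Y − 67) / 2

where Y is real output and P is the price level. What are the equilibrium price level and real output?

Rearrange SRAS to Y = 67 + 2P.
Set AD = SRAS: 377 − 3P = 67 + 2P, so 310 = 5P and P = 62.
Then Y = 377 − 3·62 = 191.

P = 62, Y = 191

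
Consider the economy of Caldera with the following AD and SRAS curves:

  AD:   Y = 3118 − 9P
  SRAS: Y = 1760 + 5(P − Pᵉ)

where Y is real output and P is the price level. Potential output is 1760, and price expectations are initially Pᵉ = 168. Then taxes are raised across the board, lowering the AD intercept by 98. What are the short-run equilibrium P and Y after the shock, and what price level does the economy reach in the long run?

Short run: P = 150, Y = 1670. Long run: P = 140.

AD shifts left: new AD is Y = 3020 − 9P. With Pᵉ = 168, SRAS is Y = 920 + 5P.
Short run: 3020 − 9P = 920 + 5P gives 2100 = 14P, so P = 150 and Y = 3020 − 9·150 = 1670.
Y = 1670 is below potential 1760; expectations adjust and SRAS shifts right until Y = 1760.
Long run: on the new AD curve, 1760 = 3020 − 9P gives P = 140.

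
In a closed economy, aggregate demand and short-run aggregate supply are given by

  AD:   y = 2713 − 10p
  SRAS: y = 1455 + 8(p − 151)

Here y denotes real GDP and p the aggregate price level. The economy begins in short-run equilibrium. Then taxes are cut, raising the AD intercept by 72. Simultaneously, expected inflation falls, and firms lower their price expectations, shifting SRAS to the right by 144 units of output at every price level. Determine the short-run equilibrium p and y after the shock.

After both shocks: AD is y = 2785 − 10p and SRAS is y = 391 + 8p.
Setting them equal: 2394 = 18p, so p = 133.
y = 2785 − 10·133 = 1455.

p = 133, y = 1455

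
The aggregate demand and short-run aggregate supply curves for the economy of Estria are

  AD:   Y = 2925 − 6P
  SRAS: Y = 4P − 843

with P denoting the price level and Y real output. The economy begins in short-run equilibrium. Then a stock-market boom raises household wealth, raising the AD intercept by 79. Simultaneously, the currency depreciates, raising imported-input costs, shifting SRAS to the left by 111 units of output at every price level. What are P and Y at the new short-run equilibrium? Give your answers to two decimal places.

After both shocks: AD is Y = 3004 − 6P and SRAS is Y = 4P − 954.
Setting them equal: 3958 = 10P, so P = 395.80.
Substituting into AD, Y = 629.20.

P = 395.80, Y = 629.20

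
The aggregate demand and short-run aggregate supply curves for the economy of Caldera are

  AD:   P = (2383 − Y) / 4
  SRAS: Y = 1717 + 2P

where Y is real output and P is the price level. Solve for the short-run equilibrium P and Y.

Rearrange AD to Y = 2383 − 4P.
Set AD = SRAS: 2383 − 4P = 1717 + 2P, so 666 = 6P and P = 111.
Then Y = 2383 − 4·111 = 1939.

P = 111, Y = 1939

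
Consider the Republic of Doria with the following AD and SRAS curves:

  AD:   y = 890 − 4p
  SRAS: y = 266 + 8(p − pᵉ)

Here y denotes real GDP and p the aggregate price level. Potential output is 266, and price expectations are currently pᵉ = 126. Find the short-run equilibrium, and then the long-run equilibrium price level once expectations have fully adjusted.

Short run: p = 136, y = 346. Long run: p = 156.

Short run: with pᵉ = 126, SRAS is y = 8p − 742. Setting AD = SRAS gives 1632 = 12p, so p = 136 and y = 890 − 4·136 = 346.
Output 346 is above potential 266, so over time expected prices rise and SRAS shifts left until y returns to 266.
Long run: y = 266 on the AD curve gives 266 = 890 − 4p, so p = 156.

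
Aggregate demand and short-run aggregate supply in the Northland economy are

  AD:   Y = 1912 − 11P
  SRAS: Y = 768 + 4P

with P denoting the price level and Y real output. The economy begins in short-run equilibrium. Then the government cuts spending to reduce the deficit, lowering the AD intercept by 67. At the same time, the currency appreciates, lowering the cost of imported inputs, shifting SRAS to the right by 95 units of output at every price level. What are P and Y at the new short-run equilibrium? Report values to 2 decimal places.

P = 65.47, Y = 1124.87

After both shocks: AD is Y = 1845 − 11P and SRAS is Y = 863 + 4P.
Setting them equal: 982 = 15P, so P = 65.47.
Substituting into AD, Y = 1124.87.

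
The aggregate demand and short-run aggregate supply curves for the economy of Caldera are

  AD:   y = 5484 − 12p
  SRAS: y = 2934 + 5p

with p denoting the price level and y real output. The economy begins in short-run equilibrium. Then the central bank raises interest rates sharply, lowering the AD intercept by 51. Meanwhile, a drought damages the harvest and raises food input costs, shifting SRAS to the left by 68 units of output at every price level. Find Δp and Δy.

Δp = +1, Δy = -63

After both shocks: AD is y = 5433 − 12p and SRAS is y = 2866 + 5p.
Setting them equal: 2567 = 17p, so p = 151.
y = 5433 − 12·151 = 3621.
Initially p = 150, y = 3684, so Δp = +1 and Δy = -63.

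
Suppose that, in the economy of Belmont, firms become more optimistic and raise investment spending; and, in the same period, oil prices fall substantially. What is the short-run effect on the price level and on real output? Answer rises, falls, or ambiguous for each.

The first event is a positive demand shock: AD shifts right, which by itself pushes P up and Y up.
The second is a favourable supply shock: SRAS shifts right, which by itself pushes P down and Y up.
The two shocks push P in opposite directions, so the effect on P is ambiguous. Both shocks push Y up, so Y rises.

Price level: ambiguous; output: rises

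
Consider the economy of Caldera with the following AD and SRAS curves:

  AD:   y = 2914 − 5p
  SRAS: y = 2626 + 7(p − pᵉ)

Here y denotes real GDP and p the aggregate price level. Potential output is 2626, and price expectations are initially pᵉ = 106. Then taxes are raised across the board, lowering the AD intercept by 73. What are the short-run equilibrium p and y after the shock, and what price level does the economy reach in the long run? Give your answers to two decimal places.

Short run: p = 79.75, y = 2442.25. Long run: p = 43.00.

AD shifts left: new AD is y = 2841 − 5p. With pᵉ = 106, SRAS is y = 1884 + 7p.
Short run: 2841 − 5p = 1884 + 7p gives 957 = 12p, so p = 79.75 and y = 2841 − 5p = 2442.25.
y = 2442.25 is below potential 2626; expectations adjust and SRAS shifts right until y = 2626.
Long run: on the new AD curve, 2626 = 2841 − 5p gives p = 43.00.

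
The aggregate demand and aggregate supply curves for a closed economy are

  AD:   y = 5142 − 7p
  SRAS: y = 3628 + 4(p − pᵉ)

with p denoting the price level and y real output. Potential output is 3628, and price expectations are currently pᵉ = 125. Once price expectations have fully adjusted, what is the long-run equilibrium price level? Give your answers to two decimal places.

Short run: with pᵉ = 125, SRAS is y = 3128 + 4p. Setting AD = SRAS gives 2014 = 11p, so p = 183.09 and y = 5142 − 7p = 3860.36.
Output 3860.36 is above potential 3628, so over time expected prices rise and SRAS shifts left until y returns to 3628.
Long run: y = 3628 on the AD curve gives 3628 = 5142 − 7p, so p = 216.29.

Long-run p = 216.29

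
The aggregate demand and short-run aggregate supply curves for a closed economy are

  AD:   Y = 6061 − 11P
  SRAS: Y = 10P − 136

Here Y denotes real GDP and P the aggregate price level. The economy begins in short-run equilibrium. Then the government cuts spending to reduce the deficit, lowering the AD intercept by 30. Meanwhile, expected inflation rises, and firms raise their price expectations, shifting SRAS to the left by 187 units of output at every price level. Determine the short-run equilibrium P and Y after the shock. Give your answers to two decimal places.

After both shocks: AD is Y = 6031 − 11P and SRAS is Y = 10P − 323.
Setting them equal: 6354 = 21P, so P = 302.57.
Substituting into AD, Y = 2702.71.

P = 302.57, Y = 2702.71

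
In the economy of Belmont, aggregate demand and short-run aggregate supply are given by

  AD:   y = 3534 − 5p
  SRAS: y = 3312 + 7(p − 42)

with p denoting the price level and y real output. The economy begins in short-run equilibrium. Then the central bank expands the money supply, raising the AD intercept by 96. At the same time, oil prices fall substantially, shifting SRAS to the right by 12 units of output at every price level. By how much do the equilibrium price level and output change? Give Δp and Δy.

Δp = +7, Δy = +61

After both shocks: AD is y = 3630 − 5p and SRAS is y = 3030 + 7p.
Setting them equal: 600 = 12p, so p = 50.
y = 3630 − 5·50 = 3380.
Initially p = 43, y = 3319, so Δp = +7 and Δy = +61.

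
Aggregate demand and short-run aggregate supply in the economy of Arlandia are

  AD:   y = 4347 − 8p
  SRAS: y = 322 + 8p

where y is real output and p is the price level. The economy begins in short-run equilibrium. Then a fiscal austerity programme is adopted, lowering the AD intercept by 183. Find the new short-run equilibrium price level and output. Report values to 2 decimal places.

p = 240.13, y = 2243.00

This is a negative demand shock: AD shifts left.
New AD: y = 4164 − 8p.
Set AD = SRAS: 4164 − 8p = 322 + 8p, so 3842 = 16p and p = 240.13.
Substituting into AD, y = 2243.00.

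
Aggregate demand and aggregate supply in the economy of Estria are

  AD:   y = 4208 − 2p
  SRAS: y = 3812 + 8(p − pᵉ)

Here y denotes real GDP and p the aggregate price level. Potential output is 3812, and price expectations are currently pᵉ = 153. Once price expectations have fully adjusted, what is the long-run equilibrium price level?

Short run: with pᵉ = 153, SRAS is y = 2588 + 8p. Setting AD = SRAS gives 1620 = 10p, so p = 162 and y = 4208 − 2·162 = 3884.
Output 3884 is above potential 3812, so over time expected prices rise and SRAS shifts left until y returns to 3812.
Long run: y = 3812 on the AD curve gives 3812 = 4208 − 2p, so p = 198.

Long-run p = 198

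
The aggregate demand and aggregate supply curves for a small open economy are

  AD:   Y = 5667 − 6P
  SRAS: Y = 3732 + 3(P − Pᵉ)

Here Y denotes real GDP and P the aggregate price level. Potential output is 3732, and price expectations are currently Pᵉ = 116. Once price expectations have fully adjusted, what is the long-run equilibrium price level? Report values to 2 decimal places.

Short run: with Pᵉ = 116, SRAS is Y = 3384 + 3P. Setting AD = SRAS gives 2283 = 9P, so P = 253.67 and Y = 5667 − 6P = 4145.00.
Output 4145.00 is above potential 3732, so over time expected prices rise and SRAS shifts left until Y returns to 3732.
Long run: Y = 3732 on the AD curve gives 3732 = 5667 − 6P, so P = 322.50.

Long-run P = 322.50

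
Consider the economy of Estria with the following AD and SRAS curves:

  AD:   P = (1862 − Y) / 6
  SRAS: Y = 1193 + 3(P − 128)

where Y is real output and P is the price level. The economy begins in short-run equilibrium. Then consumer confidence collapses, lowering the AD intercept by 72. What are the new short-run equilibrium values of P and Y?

This is a negative demand shock: AD shifts left.
New AD: Y = 1790 − 6P.
SRAS can be written Y = 809 + 3P.
Set AD = SRAS: 1790 − 6P = 809 + 3P, so 981 = 9P and P = 109.
Y = 1790 − 6·109 = 1136.

P = 109, Y = 1136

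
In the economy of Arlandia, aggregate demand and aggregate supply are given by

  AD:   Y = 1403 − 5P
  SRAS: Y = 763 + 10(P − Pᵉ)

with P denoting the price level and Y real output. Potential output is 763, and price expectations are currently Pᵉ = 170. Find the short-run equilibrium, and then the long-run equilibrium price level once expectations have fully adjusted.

Short run: P = 156, Y = 623. Long run: P = 128.

Short run: with Pᵉ = 170, SRAS is Y = 10P − 937. Setting AD = SRAS gives 2340 = 15P, so P = 156 and Y = 1403 − 5·156 = 623.
Output 623 is below potential 763, so over time expected prices fall and SRAS shifts right until Y returns to 763.
Long run: Y = 763 on the AD curve gives 763 = 1403 − 5P, so P = 128.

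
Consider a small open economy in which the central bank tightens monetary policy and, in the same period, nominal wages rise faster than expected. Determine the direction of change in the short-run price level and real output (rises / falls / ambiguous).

Price level: ambiguous; output: falls

The first event is a negative demand shock: AD shifts left, which by itself pushes P down and Y down.
The second is an adverse supply shock: SRAS shifts left, which by itself pushes P up and Y down.
The two shocks push P in opposite directions, so the effect on P is ambiguous. Both shocks push Y down, so Y falls.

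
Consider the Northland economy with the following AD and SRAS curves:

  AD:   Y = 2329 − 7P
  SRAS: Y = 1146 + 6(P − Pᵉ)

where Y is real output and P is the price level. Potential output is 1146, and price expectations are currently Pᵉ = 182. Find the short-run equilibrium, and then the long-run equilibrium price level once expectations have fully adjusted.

Short run: P = 175, Y = 1104. Long run: P = 169.

Short run: with Pᵉ = 182, SRAS is Y = 54 + 6P. Setting AD = SRAS gives 2275 = 13P, so P = 175 and Y = 2329 − 7·175 = 1104.
Output 1104 is below potential 1146, so over time expected prices fall and SRAS shifts right until Y returns to 1146.
Long run: Y = 1146 on the AD curve gives 1146 = 2329 − 7P, so P = 169.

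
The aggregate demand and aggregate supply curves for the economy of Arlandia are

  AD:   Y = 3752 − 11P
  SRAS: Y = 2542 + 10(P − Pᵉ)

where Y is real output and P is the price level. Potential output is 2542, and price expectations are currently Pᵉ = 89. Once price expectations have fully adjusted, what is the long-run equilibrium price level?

Short run: with Pᵉ = 89, SRAS is Y = 1652 + 10P. Setting AD = SRAS gives 2100 = 21P, so P = 100 and Y = 3752 − 11·100 = 2652.
Output 2652 is above potential 2542, so over time expected prices rise and SRAS shifts left until Y returns to 2542.
Long run: Y = 2542 on the AD curve gives 2542 = 3752 − 11P, so P = 110.

Long-run P = 110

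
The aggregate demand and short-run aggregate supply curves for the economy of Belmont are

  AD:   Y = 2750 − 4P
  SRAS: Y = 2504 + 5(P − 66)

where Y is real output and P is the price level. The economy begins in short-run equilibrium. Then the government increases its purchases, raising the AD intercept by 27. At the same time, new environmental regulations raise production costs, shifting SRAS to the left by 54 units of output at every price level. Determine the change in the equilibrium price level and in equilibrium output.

After both shocks: AD is Y = 2777 − 4P and SRAS is Y = 2120 + 5P.
Setting them equal: 657 = 9P, so P = 73.
Y = 2777 − 4·73 = 2485.
Initially P = 64, Y = 2494, so ΔP = +9 and ΔY = -9.

ΔP = +9, ΔY = -9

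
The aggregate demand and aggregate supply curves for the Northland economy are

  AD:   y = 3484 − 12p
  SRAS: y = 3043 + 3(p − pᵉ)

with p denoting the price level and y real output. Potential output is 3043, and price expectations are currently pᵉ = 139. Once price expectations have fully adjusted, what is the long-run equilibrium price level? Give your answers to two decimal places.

Short run: with pᵉ = 139, SRAS is y = 2626 + 3p. Setting AD = SRAS gives 858 = 15p, so p = 57.20 and y = 3484 − 12p = 2797.60.
Output 2797.60 is below potential 3043, so over time expected prices fall and SRAS shifts right until y returns to 3043.
Long run: y = 3043 on the AD curve gives 3043 = 3484 − 12p, so p = 36.75.

Long-run p = 36.75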